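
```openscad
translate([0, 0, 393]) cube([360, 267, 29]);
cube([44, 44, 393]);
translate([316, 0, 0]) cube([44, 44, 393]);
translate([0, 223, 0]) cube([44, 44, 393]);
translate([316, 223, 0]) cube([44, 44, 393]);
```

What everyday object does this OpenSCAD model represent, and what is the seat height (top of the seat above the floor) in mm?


A stool. The seat height is 422 mm.

A 360×267×29 slab at z = 393 on four corner posts — a stool. The seat top is 393 + 29 = 422 mm.


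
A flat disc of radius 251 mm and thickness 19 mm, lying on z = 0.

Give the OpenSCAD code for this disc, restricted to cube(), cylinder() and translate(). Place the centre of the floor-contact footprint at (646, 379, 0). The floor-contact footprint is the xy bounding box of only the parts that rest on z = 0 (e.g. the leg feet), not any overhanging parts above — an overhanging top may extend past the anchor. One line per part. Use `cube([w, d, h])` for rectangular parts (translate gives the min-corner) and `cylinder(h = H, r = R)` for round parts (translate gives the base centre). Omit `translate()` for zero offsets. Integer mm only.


translate([646, 379, 0]) cylinder(h = 19, r = 251);


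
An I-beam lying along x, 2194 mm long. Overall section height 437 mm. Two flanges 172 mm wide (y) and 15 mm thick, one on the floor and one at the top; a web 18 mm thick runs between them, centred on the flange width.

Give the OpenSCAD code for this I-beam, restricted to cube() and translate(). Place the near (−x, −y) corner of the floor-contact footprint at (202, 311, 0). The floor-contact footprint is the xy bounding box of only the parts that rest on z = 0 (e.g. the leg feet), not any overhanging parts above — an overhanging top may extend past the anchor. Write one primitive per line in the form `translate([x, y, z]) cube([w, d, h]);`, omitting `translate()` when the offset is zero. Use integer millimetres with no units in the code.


translate([202, 311, 0]) cube([2194, 172, 15]);
translate([202, 388, 15]) cube([2194, 18, 407]);
translate([202, 311, 422]) cube([2194, 172, 15]);


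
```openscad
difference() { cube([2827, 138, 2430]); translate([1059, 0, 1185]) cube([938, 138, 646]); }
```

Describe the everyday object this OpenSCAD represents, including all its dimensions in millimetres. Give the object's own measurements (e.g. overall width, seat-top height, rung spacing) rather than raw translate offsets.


A wall 2827 mm long (x), 138 mm thick (y), 2430 mm tall, with a rectangular window opening cut through it. The opening is 938 mm wide and 646 mm tall; its sill is at z = 1185 mm and its near (−x) edge is 1059 mm from the wall's −x end. The opening passes through the full wall thickness.


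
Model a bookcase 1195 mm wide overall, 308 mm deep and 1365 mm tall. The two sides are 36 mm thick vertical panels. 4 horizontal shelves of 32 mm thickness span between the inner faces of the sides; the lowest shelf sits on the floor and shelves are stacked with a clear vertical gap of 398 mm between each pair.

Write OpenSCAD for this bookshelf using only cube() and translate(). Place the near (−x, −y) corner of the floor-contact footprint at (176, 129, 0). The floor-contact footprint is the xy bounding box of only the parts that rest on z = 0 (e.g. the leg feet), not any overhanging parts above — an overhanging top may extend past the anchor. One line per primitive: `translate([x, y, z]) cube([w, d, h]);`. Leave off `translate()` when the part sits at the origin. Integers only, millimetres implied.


translate([176, 129, 0]) cube([36, 308, 1365]);
translate([1335, 129, 0]) cube([36, 308, 1365]);
translate([212, 129, 0]) cube([1123, 308, 32]);
translate([212, 129, 430]) cube([1123, 308, 32]);
translate([212, 129, 860]) cube([1123, 308, 32]);
translate([212, 129, 1290]) cube([1123, 308, 32]);


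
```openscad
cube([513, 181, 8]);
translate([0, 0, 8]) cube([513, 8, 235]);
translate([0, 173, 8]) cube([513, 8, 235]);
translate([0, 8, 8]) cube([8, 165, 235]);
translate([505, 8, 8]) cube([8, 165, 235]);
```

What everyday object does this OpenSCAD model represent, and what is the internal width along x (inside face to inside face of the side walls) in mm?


An open box. The internal width is 497 mm.

A 513×181 base slab with four walls standing on it — an open box. The base is 513 mm wide and the walls are 8 mm thick, so the internal width is 513 − 2 × 8 = 497 mm.


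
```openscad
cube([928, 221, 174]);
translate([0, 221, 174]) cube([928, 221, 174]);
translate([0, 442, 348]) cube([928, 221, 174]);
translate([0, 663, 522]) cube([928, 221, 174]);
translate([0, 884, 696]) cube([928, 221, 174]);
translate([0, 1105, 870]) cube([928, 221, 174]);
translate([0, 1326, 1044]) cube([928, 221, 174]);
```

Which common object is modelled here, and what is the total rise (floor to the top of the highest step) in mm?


A staircase. The total rise is 1218 mm.

7 identical blocks, each offset up and back from the previous — a staircase. Each step is 174 mm tall and there are 7 of them, so the total rise is 7 × 174 = 1218 mm.


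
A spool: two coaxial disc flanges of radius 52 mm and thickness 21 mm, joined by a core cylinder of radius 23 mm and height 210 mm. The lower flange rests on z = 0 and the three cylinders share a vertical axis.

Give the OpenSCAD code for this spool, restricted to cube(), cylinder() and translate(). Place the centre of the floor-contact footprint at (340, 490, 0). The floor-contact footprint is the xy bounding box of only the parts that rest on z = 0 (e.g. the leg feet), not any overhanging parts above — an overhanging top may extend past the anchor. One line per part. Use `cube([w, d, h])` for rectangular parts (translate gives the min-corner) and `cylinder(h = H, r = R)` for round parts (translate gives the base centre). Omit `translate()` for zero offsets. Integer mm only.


translate([340, 490, 0]) cylinder(h = 21, r = 52);
translate([340, 490, 21]) cylinder(h = 210, r = 23);
translate([340, 490, 231]) cylinder(h = 21, r = 52);


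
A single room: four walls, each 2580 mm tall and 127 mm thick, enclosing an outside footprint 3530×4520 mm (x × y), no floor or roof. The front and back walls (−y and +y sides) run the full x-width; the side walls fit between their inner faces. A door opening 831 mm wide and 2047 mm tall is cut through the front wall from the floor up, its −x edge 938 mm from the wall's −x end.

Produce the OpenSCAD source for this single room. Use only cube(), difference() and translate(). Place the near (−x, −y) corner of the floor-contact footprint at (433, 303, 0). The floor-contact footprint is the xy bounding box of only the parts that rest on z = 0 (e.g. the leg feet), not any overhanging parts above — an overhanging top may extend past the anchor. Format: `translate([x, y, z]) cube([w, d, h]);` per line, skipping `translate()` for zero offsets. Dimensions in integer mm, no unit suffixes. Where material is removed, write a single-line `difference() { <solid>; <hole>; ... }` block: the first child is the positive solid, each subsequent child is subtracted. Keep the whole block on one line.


difference() { translate([433, 303, 0]) cube([3530, 127, 2580]); translate([1371, 303, 0]) cube([831, 127, 2047]); }
translate([433, 4696, 0]) cube([3530, 127, 2580]);
translate([433, 430, 0]) cube([127, 4266, 2580]);
translate([3836, 430, 0]) cube([127, 4266, 2580]);


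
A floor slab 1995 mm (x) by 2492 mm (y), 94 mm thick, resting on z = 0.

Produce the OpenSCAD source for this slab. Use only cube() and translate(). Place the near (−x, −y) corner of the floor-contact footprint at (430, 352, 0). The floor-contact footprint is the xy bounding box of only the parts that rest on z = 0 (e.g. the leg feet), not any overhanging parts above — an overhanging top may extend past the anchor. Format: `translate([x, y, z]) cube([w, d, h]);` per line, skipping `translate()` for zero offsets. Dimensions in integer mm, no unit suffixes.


translate([430, 352, 0]) cube([1995, 2492, 94]);


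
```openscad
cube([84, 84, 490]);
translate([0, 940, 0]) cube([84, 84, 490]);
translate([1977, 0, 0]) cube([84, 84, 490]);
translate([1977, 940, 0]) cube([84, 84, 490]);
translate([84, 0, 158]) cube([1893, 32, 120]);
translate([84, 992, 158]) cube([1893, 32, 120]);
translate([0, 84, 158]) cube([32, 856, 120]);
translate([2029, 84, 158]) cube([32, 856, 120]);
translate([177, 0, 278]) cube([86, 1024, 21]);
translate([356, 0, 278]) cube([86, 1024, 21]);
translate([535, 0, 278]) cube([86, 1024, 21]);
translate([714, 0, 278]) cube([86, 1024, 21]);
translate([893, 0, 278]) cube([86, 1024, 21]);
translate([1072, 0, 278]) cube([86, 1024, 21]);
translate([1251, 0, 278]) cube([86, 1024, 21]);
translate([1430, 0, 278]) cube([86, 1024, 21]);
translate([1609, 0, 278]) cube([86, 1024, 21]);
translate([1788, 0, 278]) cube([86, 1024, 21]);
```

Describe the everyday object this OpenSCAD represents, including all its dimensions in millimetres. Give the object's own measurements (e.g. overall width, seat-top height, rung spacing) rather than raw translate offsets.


A bed frame 2061 mm long (x) by 1024 mm wide (y). Four 84×84 mm corner posts, 490 mm tall, at the corners of the footprint. Four rails of 32 mm thickness and 120 mm height run between adjacent posts with their undersides at z = 158 mm, their outer faces flush with the outside of the frame (the two x-running rails run between the posts' inner faces; the two y-running rails run between the posts' inner faces). 10 slats, each 86 mm wide (x) and 21 mm thick, lie across the top of the two x-running rails, running the full 1024 mm width of the frame in y; along x they sit between the end posts with a 93 mm gap after the −x posts and between neighbouring slats, leaving 103 mm before the +x posts.


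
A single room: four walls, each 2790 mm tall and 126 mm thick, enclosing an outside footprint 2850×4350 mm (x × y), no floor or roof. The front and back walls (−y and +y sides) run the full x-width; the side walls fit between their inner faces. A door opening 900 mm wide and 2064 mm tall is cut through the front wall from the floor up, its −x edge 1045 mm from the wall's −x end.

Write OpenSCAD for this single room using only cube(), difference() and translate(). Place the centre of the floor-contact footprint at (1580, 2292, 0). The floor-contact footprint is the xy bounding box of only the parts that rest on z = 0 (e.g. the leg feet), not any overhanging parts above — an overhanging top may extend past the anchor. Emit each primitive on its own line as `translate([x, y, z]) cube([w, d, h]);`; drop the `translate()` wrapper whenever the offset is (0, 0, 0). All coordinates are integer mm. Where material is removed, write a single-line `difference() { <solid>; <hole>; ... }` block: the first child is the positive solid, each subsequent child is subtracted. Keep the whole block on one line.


difference() { translate([155, 117, 0]) cube([2850, 126, 2790]); translate([1200, 117, 0]) cube([900, 126, 2064]); }
translate([155, 4341, 0]) cube([2850, 126, 2790]);
translate([155, 243, 0]) cube([126, 4098, 2790]);
translate([2879, 243, 0]) cube([126, 4098, 2790]);


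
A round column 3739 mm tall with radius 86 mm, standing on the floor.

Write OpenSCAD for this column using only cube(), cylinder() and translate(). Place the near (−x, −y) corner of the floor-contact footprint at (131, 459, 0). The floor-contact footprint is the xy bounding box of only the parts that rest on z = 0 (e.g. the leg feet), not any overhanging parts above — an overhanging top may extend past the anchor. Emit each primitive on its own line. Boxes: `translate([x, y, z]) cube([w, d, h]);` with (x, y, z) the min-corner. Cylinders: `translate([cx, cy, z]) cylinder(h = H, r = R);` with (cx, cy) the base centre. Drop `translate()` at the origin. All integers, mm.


translate([217, 545, 0]) cylinder(h = 3739, r = 86);


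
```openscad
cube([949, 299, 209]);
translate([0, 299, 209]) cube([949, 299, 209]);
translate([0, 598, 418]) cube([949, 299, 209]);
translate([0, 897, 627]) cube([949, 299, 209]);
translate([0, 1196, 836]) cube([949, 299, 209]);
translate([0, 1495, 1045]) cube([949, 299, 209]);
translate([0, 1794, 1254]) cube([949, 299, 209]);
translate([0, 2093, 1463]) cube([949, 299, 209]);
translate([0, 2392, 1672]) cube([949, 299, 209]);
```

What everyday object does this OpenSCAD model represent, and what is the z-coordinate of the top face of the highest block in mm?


A staircase. The total rise is 1881 mm.

9 identical blocks, each offset up and back from the previous — a staircase. Each step is 209 mm tall and there are 9 of them, so the total rise is 9 × 209 = 1881 mm.


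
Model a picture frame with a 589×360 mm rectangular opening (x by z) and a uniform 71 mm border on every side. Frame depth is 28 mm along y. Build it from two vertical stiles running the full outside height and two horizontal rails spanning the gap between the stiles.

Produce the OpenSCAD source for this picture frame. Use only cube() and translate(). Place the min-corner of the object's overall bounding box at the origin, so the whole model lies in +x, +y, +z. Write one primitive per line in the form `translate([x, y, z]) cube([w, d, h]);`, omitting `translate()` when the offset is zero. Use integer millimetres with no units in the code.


cube([71, 28, 502]);
translate([660, 0, 0]) cube([71, 28, 502]);
translate([71, 0, 0]) cube([589, 28, 71]);
translate([71, 0, 431]) cube([589, 28, 71]);


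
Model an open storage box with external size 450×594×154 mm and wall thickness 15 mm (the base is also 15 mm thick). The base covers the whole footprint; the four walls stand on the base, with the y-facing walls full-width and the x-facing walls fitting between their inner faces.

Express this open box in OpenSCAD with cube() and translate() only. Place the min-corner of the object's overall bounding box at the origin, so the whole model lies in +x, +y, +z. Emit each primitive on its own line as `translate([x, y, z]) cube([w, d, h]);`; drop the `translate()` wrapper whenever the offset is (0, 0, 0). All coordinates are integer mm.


cube([450, 594, 15]);
translate([0, 0, 15]) cube([450, 15, 139]);
translate([0, 579, 15]) cube([450, 15, 139]);
translate([0, 15, 15]) cube([15, 564, 139]);
translate([435, 15, 15]) cube([15, 564, 139]);


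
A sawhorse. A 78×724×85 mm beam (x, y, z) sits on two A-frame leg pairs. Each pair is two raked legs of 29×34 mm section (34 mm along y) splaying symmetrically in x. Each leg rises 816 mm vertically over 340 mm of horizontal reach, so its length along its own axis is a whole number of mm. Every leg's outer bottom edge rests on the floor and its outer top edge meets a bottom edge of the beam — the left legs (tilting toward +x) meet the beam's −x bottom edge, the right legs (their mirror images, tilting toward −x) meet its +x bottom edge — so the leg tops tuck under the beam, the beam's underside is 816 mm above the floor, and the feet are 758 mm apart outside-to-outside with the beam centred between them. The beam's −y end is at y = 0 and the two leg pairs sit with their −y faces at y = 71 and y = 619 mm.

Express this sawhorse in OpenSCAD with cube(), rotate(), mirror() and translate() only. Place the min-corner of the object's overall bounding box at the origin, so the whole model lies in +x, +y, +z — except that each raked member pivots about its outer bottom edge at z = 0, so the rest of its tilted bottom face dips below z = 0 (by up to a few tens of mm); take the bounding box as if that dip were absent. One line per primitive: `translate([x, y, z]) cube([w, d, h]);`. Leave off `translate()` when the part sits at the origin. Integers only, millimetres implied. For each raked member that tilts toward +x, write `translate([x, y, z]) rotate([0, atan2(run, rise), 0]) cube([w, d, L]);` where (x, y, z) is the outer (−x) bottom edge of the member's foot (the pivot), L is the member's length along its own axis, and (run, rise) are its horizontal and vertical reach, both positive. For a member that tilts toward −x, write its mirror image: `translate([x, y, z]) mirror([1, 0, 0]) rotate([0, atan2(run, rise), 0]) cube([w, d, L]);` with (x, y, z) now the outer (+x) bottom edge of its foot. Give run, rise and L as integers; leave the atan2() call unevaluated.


// leg length = √(340² + 816²) = 884
// right-leg outer foot x = 2·340 + 78 = 758
// beam min-corner = (340, 0, 816)
translate([340, 0, 816]) cube([78, 724, 85]);
translate([0, 71, 0]) rotate([0, atan2(340, 816), 0]) cube([29, 34, 884]);
translate([758, 71, 0]) mirror([1, 0, 0]) rotate([0, atan2(340, 816), 0]) cube([29, 34, 884]);
translate([0, 619, 0]) rotate([0, atan2(340, 816), 0]) cube([29, 34, 884]);
translate([758, 619, 0]) mirror([1, 0, 0]) rotate([0, atan2(340, 816), 0]) cube([29, 34, 884]);


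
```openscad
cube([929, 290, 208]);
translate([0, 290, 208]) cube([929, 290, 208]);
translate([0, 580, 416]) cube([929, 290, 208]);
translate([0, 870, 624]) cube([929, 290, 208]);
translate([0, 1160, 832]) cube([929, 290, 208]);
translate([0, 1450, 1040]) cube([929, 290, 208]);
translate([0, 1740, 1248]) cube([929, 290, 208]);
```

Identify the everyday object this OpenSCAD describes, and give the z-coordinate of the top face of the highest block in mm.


A staircase. The total rise is 1456 mm.

7 identical blocks, each offset up and back from the previous — a staircase. Each step is 208 mm tall and there are 7 of them, so the total rise is 7 × 208 = 1456 mm.


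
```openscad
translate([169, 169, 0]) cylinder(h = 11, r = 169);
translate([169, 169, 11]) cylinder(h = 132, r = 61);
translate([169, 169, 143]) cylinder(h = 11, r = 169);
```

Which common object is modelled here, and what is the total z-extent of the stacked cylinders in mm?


A spool. The overall height is 154 mm.

Three coaxial cylinders, large–small–large — a spool. Two 11 mm flanges and a 132 mm core give 11 + 132 + 11 = 154 mm.


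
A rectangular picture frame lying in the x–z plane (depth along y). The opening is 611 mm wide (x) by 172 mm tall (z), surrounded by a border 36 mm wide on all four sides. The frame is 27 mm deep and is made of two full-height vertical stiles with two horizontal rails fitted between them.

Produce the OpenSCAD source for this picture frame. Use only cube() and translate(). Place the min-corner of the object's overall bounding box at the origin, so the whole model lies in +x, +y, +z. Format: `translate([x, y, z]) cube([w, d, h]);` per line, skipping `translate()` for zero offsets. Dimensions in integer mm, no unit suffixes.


cube([36, 27, 244]);
translate([647, 0, 0]) cube([36, 27, 244]);
translate([36, 0, 0]) cube([611, 27, 36]);
translate([36, 0, 208]) cube([611, 27, 36]);


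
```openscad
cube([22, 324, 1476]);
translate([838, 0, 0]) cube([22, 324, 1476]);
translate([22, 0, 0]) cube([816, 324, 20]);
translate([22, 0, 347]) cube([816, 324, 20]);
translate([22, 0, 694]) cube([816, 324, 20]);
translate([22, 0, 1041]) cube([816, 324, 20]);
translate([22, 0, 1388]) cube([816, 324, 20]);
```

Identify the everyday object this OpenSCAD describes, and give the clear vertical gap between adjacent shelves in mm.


A bookshelf. The clear shelf gap is 327 mm.

Two tall side panels with 5 horizontal boards between them — a bookshelf. The first two shelf undersides are at z = 0 and z = 347; with shelf thickness 20, the clear gap is 347 − 0 − 20 = 327 mm.


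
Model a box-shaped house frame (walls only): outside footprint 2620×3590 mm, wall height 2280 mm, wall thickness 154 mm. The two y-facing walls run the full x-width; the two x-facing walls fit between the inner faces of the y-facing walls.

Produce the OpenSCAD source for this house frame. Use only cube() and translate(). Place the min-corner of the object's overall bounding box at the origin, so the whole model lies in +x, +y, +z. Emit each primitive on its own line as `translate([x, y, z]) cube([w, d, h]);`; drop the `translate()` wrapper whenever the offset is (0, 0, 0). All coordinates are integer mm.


cube([2620, 154, 2280]);
translate([0, 3436, 0]) cube([2620, 154, 2280]);
translate([0, 154, 0]) cube([154, 3282, 2280]);
translate([2466, 154, 0]) cube([154, 3282, 2280]);


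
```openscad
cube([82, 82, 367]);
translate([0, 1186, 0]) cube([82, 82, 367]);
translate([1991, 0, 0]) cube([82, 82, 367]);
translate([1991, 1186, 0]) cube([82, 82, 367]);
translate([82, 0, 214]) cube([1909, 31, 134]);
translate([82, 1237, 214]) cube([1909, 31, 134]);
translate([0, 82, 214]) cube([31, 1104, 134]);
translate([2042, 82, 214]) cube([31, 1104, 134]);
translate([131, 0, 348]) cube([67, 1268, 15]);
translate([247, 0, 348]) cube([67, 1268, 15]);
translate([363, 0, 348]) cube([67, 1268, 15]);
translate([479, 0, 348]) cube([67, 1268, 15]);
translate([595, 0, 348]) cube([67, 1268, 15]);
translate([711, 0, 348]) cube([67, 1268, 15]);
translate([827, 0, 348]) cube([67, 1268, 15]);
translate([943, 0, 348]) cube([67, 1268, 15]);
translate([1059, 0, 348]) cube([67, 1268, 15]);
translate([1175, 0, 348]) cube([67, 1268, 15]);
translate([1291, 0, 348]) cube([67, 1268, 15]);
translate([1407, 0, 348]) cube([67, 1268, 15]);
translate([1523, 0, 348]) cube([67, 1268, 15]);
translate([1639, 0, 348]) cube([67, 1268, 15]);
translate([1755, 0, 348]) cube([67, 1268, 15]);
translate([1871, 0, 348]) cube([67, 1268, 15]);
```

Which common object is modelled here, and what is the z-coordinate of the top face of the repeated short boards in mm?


A bed frame. The slat-top height is 363 mm.

Four posts, four rails, and a row of slats — a bed frame. Slats sit on the rails at z = 214 + 134 = 348; with slat thickness 15, the top is 363 mm.


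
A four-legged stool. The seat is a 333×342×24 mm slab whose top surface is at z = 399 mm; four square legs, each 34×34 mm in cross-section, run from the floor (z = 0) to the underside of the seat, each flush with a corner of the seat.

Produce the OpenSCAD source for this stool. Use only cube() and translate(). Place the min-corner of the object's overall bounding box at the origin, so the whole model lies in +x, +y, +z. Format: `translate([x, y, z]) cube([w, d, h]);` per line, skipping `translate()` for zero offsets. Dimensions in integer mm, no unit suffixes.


// leg_h = 399 - 24 = 375
translate([0, 0, 375]) cube([333, 342, 24]);
cube([34, 34, 375]);
translate([299, 0, 0]) cube([34, 34, 375]);
translate([0, 308, 0]) cube([34, 34, 375]);
translate([299, 308, 0]) cube([34, 34, 375]);


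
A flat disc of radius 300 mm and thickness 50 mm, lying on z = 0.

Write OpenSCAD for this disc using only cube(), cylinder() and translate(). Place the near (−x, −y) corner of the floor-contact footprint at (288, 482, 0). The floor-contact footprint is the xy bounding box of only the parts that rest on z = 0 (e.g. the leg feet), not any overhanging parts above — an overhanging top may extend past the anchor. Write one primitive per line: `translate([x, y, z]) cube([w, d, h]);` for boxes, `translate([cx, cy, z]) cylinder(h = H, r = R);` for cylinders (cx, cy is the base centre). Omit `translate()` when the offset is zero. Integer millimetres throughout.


translate([588, 782, 0]) cylinder(h = 50, r = 300);


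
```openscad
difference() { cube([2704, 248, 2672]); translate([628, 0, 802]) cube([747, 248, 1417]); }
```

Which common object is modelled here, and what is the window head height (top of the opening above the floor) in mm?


A wall with a window opening. The window head height is 2219 mm.

A wall with a rectangular opening subtracted — a window. Sill at z = 802, opening 1417 mm tall, so the head is at 802 + 1417 = 2219 mm.


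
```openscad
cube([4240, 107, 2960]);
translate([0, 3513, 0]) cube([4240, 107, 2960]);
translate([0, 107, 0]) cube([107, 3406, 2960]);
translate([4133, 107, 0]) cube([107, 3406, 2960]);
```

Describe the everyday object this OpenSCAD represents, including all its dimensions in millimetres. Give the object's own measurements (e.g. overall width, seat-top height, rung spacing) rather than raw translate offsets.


The wall frame of a small rectangular building: four walls, each 2960 mm tall and 107 mm thick, enclosing a footprint 4240 mm (x) by 3620 mm (y) outside-to-outside, with no floor or roof. The front and back walls (the −y and +y sides) span the full width; the two side walls fit between them.


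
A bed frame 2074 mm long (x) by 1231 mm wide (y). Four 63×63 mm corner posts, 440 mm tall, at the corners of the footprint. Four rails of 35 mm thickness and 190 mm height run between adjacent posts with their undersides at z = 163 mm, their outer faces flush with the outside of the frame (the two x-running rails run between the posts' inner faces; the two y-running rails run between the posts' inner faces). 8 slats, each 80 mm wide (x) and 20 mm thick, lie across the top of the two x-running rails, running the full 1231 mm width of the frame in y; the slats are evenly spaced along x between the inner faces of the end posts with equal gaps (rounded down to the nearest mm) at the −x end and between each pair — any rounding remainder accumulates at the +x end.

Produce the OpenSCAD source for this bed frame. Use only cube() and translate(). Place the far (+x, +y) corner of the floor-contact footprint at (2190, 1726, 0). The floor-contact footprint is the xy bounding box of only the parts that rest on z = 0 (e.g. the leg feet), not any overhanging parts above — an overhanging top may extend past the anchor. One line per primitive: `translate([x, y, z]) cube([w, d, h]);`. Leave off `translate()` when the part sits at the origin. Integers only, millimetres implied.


// slat z = rail_z + rail_h = 163 + 190 = 353
// slat gap = ⌊(1948 − 8·80) / 9⌋ = 145
translate([116, 495, 0]) cube([63, 63, 440]);
translate([116, 1663, 0]) cube([63, 63, 440]);
translate([2127, 495, 0]) cube([63, 63, 440]);
translate([2127, 1663, 0]) cube([63, 63, 440]);
translate([179, 495, 163]) cube([1948, 35, 190]);
translate([179, 1691, 163]) cube([1948, 35, 190]);
translate([116, 558, 163]) cube([35, 1105, 190]);
translate([2155, 558, 163]) cube([35, 1105, 190]);
translate([324, 495, 353]) cube([80, 1231, 20]);
translate([549, 495, 353]) cube([80, 1231, 20]);
translate([774, 495, 353]) cube([80, 1231, 20]);
translate([999, 495, 353]) cube([80, 1231, 20]);
translate([1224, 495, 353]) cube([80, 1231, 20]);
translate([1449, 495, 353]) cube([80, 1231, 20]);
translate([1674, 495, 353]) cube([80, 1231, 20]);
translate([1899, 495, 353]) cube([80, 1231, 20]);


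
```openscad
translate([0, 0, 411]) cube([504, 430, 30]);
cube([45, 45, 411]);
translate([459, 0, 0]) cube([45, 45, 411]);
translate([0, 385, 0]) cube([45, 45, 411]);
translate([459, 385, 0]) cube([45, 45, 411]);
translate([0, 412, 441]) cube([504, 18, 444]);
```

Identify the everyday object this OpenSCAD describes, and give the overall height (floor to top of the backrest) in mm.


A chair. The overall height is 885 mm.

A slab on four corner posts with a tall panel at the back — a chair. The seat slab sits at z = 411 with thickness 30, and the 444 mm backrest starts at the seat top, so the overall height is 411 + 30 + 444 = 885 mm.


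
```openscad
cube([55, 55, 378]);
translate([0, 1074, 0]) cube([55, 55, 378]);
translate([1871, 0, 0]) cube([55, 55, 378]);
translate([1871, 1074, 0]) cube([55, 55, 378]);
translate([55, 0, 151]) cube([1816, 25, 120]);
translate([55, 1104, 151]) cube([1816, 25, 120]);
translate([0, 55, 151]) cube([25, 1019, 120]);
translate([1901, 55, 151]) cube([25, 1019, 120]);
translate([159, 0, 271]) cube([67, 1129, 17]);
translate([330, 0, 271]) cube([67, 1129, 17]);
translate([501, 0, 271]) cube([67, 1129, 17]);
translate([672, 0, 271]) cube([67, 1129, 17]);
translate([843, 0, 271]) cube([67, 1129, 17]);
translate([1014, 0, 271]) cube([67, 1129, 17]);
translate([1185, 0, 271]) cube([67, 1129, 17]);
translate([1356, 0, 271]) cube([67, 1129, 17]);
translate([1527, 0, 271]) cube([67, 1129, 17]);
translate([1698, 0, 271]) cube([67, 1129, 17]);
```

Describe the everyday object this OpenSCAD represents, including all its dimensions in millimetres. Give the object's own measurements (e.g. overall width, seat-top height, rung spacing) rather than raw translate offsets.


A bed frame 1926 mm long (x) by 1129 mm wide (y). Four 55×55 mm corner posts, 378 mm tall, at the corners of the footprint. Four rails of 25 mm thickness and 120 mm height run between adjacent posts with their undersides at z = 151 mm, their outer faces flush with the outside of the frame (the two x-running rails run between the posts' inner faces; the two y-running rails run between the posts' inner faces). 10 slats, each 67 mm wide (x) and 17 mm thick, lie across the top of the two x-running rails, running the full 1129 mm width of the frame in y; along x they sit between the end posts with a 104 mm gap after the −x posts and between neighbouring slats, leaving 106 mm before the +x posts.


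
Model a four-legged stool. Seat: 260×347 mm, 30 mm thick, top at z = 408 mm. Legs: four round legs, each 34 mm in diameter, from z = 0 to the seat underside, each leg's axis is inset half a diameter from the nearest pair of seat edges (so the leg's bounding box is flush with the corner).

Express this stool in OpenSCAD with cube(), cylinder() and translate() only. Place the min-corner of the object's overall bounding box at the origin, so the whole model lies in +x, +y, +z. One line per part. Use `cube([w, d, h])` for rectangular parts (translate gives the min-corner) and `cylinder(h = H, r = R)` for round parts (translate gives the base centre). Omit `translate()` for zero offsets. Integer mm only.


// leg_h = 408 - 30 = 378
translate([0, 0, 378]) cube([260, 347, 30]);
translate([17, 17, 0]) cylinder(h = 378, r = 17);
translate([243, 17, 0]) cylinder(h = 378, r = 17);
translate([17, 330, 0]) cylinder(h = 378, r = 17);
translate([243, 330, 0]) cylinder(h = 378, r = 17);


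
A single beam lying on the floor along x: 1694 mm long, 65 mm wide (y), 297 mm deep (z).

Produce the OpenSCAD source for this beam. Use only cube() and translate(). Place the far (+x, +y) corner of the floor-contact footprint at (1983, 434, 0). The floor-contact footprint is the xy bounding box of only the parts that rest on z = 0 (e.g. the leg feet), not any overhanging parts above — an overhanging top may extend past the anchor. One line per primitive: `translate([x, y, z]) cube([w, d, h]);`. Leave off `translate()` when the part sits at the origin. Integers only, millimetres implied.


translate([289, 369, 0]) cube([1694, 65, 297]);


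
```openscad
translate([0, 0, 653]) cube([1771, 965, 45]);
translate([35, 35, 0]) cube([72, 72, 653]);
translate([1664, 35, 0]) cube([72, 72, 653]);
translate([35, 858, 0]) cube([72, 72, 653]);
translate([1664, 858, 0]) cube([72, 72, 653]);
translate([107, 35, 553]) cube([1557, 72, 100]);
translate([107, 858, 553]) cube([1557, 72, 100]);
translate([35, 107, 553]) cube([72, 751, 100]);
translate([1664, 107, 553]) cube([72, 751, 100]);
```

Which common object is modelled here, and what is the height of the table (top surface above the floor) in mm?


A table. The table height is 698 mm.

A 1771×965×45 slab sits at z = 653 on four 72 mm square posts — a table. The top surface is at 653 + 45 = 698 mm.


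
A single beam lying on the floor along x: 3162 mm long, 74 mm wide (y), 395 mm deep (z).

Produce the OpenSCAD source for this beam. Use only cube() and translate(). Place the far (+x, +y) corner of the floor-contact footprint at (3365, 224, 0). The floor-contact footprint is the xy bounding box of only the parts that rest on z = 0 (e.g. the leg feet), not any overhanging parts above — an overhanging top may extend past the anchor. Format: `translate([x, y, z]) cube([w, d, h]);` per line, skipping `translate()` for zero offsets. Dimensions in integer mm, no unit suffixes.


translate([203, 150, 0]) cube([3162, 74, 395]);


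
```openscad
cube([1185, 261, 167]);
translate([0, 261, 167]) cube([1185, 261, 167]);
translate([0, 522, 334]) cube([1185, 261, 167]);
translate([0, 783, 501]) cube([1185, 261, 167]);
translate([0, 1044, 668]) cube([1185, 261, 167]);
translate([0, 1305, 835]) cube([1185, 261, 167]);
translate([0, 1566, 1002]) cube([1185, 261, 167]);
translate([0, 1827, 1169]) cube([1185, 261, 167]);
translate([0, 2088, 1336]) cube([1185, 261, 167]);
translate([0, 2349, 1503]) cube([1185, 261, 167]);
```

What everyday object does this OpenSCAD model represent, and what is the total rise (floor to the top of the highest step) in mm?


A staircase. The total rise is 1670 mm.

10 identical blocks, each offset up and back from the previous — a staircase. Each step is 167 mm tall and there are 10 of them, so the total rise is 10 × 167 = 1670 mm.


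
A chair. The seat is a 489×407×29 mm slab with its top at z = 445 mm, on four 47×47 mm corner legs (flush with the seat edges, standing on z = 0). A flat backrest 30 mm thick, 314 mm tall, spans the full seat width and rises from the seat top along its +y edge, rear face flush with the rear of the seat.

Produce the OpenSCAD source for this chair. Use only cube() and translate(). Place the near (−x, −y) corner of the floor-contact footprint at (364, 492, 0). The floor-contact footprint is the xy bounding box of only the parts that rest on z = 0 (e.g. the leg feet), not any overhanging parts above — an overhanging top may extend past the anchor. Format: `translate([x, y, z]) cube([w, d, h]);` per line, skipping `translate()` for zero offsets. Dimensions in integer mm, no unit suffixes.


// leg_h = 445 - 29 = 416
translate([364, 492, 416]) cube([489, 407, 29]);
translate([364, 492, 0]) cube([47, 47, 416]);
translate([806, 492, 0]) cube([47, 47, 416]);
translate([364, 852, 0]) cube([47, 47, 416]);
translate([806, 852, 0]) cube([47, 47, 416]);
translate([364, 869, 445]) cube([489, 30, 314]);


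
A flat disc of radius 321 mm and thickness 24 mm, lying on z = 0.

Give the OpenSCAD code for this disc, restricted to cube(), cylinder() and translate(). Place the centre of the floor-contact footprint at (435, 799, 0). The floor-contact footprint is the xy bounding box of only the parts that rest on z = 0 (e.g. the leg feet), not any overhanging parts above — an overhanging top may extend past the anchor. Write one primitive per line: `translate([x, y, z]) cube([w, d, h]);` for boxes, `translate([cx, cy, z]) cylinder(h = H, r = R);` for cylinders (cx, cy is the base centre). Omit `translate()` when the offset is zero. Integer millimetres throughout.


translate([435, 799, 0]) cylinder(h = 24, r = 321);


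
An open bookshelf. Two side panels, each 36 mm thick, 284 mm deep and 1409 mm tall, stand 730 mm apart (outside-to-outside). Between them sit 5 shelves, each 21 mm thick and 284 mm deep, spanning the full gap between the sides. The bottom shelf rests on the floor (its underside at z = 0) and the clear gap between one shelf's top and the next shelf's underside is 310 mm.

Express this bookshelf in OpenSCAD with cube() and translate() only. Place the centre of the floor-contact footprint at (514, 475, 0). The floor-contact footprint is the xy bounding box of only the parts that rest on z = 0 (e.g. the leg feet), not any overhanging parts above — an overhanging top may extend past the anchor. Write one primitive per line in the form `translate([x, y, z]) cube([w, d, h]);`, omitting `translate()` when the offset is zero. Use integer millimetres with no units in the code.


translate([149, 333, 0]) cube([36, 284, 1409]);
translate([843, 333, 0]) cube([36, 284, 1409]);
translate([185, 333, 0]) cube([658, 284, 21]);
translate([185, 333, 331]) cube([658, 284, 21]);
translate([185, 333, 662]) cube([658, 284, 21]);
translate([185, 333, 993]) cube([658, 284, 21]);
translate([185, 333, 1324]) cube([658, 284, 21]);


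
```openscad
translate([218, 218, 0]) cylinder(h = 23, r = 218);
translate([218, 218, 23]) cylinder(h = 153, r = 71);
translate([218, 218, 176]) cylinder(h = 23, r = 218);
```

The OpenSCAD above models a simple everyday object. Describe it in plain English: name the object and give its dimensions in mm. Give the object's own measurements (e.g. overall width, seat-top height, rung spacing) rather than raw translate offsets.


A spool: two coaxial disc flanges of radius 218 mm and thickness 23 mm, joined by a core cylinder of radius 71 mm and height 153 mm. The lower flange rests on z = 0 and the three cylinders share a vertical axis.


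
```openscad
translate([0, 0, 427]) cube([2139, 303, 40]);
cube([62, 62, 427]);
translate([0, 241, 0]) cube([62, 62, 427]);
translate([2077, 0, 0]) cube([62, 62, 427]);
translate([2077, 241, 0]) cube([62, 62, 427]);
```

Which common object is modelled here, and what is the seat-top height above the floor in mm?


A bench. The seat-top height is 467 mm.

A long slab on four corner posts — a bench. The slab sits at z = 427 with thickness 40, so the top is 427 + 40 = 467 mm.


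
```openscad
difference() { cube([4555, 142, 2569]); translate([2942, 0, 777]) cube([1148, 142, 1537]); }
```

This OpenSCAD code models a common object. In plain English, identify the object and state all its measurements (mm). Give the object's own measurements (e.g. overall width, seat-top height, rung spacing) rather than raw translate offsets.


A wall 4555 mm long (x), 142 mm thick (y), 2569 mm tall, with a rectangular window opening cut through it. The opening is 1148 mm wide and 1537 mm tall; its sill is at z = 777 mm and its near (−x) edge is 2942 mm from the wall's −x end. The opening passes through the full wall thickness.


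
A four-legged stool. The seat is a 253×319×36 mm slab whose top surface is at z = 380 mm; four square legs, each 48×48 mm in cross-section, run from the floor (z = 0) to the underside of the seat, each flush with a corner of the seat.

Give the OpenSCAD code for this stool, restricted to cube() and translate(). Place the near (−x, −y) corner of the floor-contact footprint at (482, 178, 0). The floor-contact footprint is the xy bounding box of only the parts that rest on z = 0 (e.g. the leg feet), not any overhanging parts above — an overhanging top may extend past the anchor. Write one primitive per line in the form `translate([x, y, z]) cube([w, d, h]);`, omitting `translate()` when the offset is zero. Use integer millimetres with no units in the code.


translate([482, 178, 344]) cube([253, 319, 36]);
translate([482, 178, 0]) cube([48, 48, 344]);
translate([687, 178, 0]) cube([48, 48, 344]);
translate([482, 449, 0]) cube([48, 48, 344]);
translate([687, 449, 0]) cube([48, 48, 344]);


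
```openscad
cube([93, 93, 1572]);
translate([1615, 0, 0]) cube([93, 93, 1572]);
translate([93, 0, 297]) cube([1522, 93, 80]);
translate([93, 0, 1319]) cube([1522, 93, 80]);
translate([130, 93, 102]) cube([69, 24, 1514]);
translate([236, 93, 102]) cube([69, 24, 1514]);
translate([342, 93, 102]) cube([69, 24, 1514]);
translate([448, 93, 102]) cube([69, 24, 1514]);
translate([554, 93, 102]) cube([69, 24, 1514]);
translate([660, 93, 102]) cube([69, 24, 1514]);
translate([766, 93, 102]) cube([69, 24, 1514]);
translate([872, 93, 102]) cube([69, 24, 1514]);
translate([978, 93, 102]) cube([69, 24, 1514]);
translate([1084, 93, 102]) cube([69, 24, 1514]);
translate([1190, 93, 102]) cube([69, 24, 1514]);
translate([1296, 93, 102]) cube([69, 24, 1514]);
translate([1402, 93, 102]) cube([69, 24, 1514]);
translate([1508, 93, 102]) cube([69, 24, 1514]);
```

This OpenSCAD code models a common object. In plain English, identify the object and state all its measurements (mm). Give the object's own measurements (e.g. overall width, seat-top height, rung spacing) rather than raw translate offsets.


A fence section. Two 93×93 mm posts, 1572 mm tall, stand on the floor with a clear span of 1522 mm between their inner faces. Two horizontal rails of 93×80 mm section span the gap between the posts with their undersides at z = 297 mm and z = 1319 mm, flush with the posts' −y face. 14 pickets, each 69 mm wide, 24 mm thick and 1514 mm tall, are fixed to the +y face of the rails with their bottoms at z = 102 mm, spaced across the span with a 37 mm gap after the −x post and between neighbouring pickets, with 38 mm left before the +x post.
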